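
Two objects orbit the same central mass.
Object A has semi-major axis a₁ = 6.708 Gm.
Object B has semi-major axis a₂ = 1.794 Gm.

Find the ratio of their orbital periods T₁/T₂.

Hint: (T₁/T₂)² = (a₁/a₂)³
a₁ = 6.708 Gm = 6.708 × 10^9 m
a₂ = 1.794 Gm = 1.794 × 10^9 m
a₁/a₂ = 3.73913
T₁/T₂ = (a₁/a₂)^(3/2) = (3.73913)^1.5 = 7.23029

Final answer: T₁/T₂ = 7.23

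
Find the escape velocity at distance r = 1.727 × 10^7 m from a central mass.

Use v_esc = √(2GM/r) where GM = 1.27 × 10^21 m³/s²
r = 1.727 × 10^7 m
GM = 1.27 × 10^21 m³/s²
2GM/r = 2 × (1.27 × 10^21) / (1.727 × 10^7) = 1.47076 × 10^14 m²/s²
v_esc = √(2GM/r) = 1.21275 × 10^7 m/s ≈ 1.213 × 10^4 km/s

Final answer: 1.213 × 10^4 km/s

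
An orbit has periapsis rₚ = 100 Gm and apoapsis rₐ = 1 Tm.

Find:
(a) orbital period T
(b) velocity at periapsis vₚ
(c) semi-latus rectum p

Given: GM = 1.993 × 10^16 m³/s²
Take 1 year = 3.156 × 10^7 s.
rₚ = 100 Gm = 1 × 10^11 m
rₐ = 1 Tm = 1 × 10^12 m
GM = 1.993 × 10^16 m³/s²
a = (rₚ + rₐ)/2 = 5.5 × 10^11 m
e = (rₐ − rₚ)/(rₐ + rₚ) = (9 × 10^11) / (1.1 × 10^12) = 0.818182
(a) a³ = 1.66375 × 10^35 m³;  T = 2π √(a³/GM) = 2π × 2.88929 × 10^9 s = 1.81539 × 10^10 s ≈ 575.2 years
(b) vₚ² = GM (2/rₚ − 1/a) = 1.993 × 10^16 × (2 × 10^-11 − 1.81818 × 10^-12) = 362364 m²/s²;  vₚ = 601.966 m/s ≈ 602 m/s
(c) 1 − e² = 0.330579;  p = a(1 − e²) = 5.5 × 10^11 × 0.330579 = 1.81818 × 10^11 m ≈ 181.8 Gm

Final answer:
(a) orbital period T = 575.2 years
(b) velocity at periapsis vₚ = 602 m/s
(c) semi-latus rectum p = 181.8 Gm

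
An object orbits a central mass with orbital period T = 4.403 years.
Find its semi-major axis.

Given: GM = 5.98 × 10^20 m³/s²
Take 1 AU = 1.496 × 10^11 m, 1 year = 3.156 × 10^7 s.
T = 4.403 years = 1.38959 × 10^8 s
GM = 5.98 × 10^20 m³/s²
Kepler's third law: a³ = GM T² / (4π²)
T² = 1.93095 × 10^16 s²
a³ = (5.98 × 10^20) × (1.93095 × 10^16) / (4π²) = 2.92491 × 10^35 m³
a = (a³)^(1/3) = 6.63801 × 10^11 m ≈ 4.437 AU

Final answer: 4.437 AU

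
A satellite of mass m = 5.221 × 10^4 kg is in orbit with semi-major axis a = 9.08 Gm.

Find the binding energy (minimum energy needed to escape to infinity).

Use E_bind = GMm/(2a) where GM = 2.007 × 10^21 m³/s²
a = 9.08 Gm = 9.08 × 10^9 m
GM = 2.007 × 10^21 m³/s²
m = 5.221 × 10^4 kg
GMm = 2.007 × 10^21 × 52210 = 1.04785 × 10^26 m³·kg/s²
2a = 1.816 × 10^10 m
E_bind = GMm/(2a) = 5.77012 × 10^15 J ≈ 5.77 PJ

Final answer: 5.77 PJ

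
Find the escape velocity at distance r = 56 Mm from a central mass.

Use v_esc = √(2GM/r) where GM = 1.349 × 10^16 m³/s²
r = 56 Mm = 5.6 × 10^7 m
GM = 1.349 × 10^16 m³/s²
2GM/r = 2 × (1.349 × 10^16) / (5.6 × 10^7) = 4.81786 × 10^8 m²/s²
v_esc = √(2GM/r) = 21949.6 m/s ≈ 21.95 km/s

Final answer: 21.95 km/s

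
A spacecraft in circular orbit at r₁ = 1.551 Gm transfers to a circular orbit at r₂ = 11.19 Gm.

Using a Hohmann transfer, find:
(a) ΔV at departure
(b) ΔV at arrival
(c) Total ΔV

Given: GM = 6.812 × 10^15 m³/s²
r₁ = 1.551 Gm = 1.551 × 10^9 m
r₂ = 11.19 Gm = 1.119 × 10^10 m
GM = 6.812 × 10^15 m³/s²
Transfer ellipse: a_t = (r₁ + r₂)/2 = 6.3705 × 10^9 m
Circular speed at r₁: v₁ = √(GM/r₁) = 2095.71 m/s
Transfer speed at r₁ (periapsis): v₁ₜ = √(GM(2/r₁ − 1/a_t)) = 2777.54 m/s
(a) ΔV₁ = v₁ₜ − v₁ = 681.825 m/s ≈ 681.8 m/s
Circular speed at r₂: v₂ = √(GM/r₂) = 780.229 m/s
Transfer speed at r₂ (apoapsis): v₂ₜ = √(GM(2/r₂ − 1/a_t)) = 384.983 m/s
(b) ΔV₂ = v₂ − v₂ₜ = 395.246 m/s ≈ 395.2 m/s
(c) ΔV_total = ΔV₁ + ΔV₂ = 1077.07 m/s ≈ 1.077 km/s

Final answer:
(a) ΔV₁ = 681.8 m/s
(b) ΔV₂ = 395.2 m/s
(c) ΔV_total = 1.077 km/s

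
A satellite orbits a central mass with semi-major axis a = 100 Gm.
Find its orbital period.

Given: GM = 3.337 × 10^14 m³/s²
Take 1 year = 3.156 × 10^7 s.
a = 100 Gm = 1 × 10^11 m
GM = 3.337 × 10^14 m³/s²
a³ = 1 × 10^33 m³
T = 2π √(a³/GM) = 2π √((1 × 10^33) / (3.337 × 10^14)) = 2π × 1.7311 × 10^9 s
T = 1.08768 × 10^10 s ≈ 344.6 years

Final answer: 344.6 years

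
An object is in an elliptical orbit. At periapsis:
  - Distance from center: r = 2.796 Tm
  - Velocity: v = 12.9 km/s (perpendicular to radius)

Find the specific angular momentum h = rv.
r = 2.796 Tm = 2.796 × 10^12 m
v = 12.9 km/s = 12900 m/s
h = rv = 2.796 × 10^12 × 12900 = 3.60684 × 10^16 m²/s ≈ 3.607 × 10^16 m²/s

Final answer: h = 3.607 × 10^16 m²/s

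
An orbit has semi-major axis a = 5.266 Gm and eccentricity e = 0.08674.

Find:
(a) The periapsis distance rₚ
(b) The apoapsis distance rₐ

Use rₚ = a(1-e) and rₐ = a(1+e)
a = 5.266 Gm = 5.266 × 10^9 m
e = 0.08674:  1 − e = 0.91326,  1 + e = 1.08674
(a) rₚ = a(1 − e) = 5.266 × 10^9 m × 0.91326 = 4.80923 × 10^9 m ≈ 4.809 Gm
(b) rₐ = a(1 + e) = 5.266 × 10^9 m × 1.08674 = 5.72277 × 10^9 m ≈ 5.723 Gm

Final answer:
(a) rₚ = 4.809 Gm
(b) rₐ = 5.723 Gm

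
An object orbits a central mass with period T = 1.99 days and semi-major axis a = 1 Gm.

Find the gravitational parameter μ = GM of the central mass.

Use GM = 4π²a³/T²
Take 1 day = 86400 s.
T = 1.99 days = 171936 s
a = 1 Gm = 1 × 10^9 m
a³ = 1 × 10^27 m³
T² = 2.9562 × 10^10 s²
GM = 4π² × (1 × 10^27) / (2.9562 × 10^10) = 1.33545 × 10^18 m³/s²
GM ≈ 1.335 × 10^18 m³/s²

Final answer: GM = 1.335 × 10^18 m³/s²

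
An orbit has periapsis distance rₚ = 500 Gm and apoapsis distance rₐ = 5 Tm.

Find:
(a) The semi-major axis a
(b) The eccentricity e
rₚ = 500 Gm = 5 × 10^11 m
rₐ = 5 Tm = 5 × 10^12 m
(a) a = (rₚ + rₐ)/2 = 2.75 × 10^12 m ≈ 2.75 Tm
(b) e = (rₐ − rₚ)/(rₐ + rₚ) = (4.5 × 10^12) / (5.5 × 10^12) = 0.818182

Final answer:
(a) a = 2.75 Tm
(b) e = 0.8182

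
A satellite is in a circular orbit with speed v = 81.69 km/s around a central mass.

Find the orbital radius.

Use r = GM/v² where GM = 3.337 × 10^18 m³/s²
v = 81.69 km/s = 81690 m/s
GM = 3.337 × 10^18 m³/s²
v² = 6.67326 × 10^9 m²/s²
r = GM/v² = (3.337 × 10^18) / (6.67326 × 10^9) = 5.00056 × 10^8 m ≈ 500.1 Mm

Final answer: 500.1 Mm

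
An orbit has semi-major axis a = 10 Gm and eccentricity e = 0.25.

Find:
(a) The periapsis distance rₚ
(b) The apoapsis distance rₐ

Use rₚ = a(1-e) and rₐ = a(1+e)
a = 10 Gm = 1 × 10^10 m
e = 0.25:  1 − e = 0.75,  1 + e = 1.25
(a) rₚ = a(1 − e) = 1 × 10^10 m × 0.75 = 7.5 × 10^9 m ≈ 7.5 Gm
(b) rₐ = a(1 + e) = 1 × 10^10 m × 1.25 = 1.25 × 10^10 m ≈ 12.5 Gm

Final answer:
(a) rₚ = 7.5 Gm
(b) rₐ = 12.5 Gm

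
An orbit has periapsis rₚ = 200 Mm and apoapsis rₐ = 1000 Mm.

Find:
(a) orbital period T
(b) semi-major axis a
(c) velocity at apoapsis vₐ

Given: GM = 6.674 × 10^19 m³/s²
rₚ = 200 Mm = 2 × 10^8 m
rₐ = 1000 Mm = 1 × 10^9 m
GM = 6.674 × 10^19 m³/s²
a = (rₚ + rₐ)/2 = 6 × 10^8 m
e = (rₐ − rₚ)/(rₐ + rₚ) = (8 × 10^8) / (1.2 × 10^9) = 0.666667
(a) a³ = 2.16 × 10^26 m³;  T = 2π √(a³/GM) = 2π × 1799.01 s = 11303.5 s ≈ 3.14 hours
(b) a = 6 × 10^8 m ≈ 600 Mm
(c) vₐ² = GM (2/rₐ − 1/a) = 6.674 × 10^19 × (2 × 10^-9 − 1.66667 × 10^-9) = 2.22467 × 10^10 m²/s²;  vₐ = 149153 m/s ≈ 149.2 km/s

Final answer:
(a) orbital period T = 3.14 hours
(b) semi-major axis a = 600 Mm
(c) velocity at apoapsis vₐ = 149.2 km/s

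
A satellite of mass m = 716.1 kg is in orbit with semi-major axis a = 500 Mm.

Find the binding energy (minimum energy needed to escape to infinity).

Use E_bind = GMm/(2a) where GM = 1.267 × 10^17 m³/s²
a = 500 Mm = 5 × 10^8 m
GM = 1.267 × 10^17 m³/s²
m = 716.1 kg
GMm = 1.267 × 10^17 × 716.1 = 9.07299 × 10^19 m³·kg/s²
2a = 1 × 10^9 m
E_bind = GMm/(2a) = 9.07299 × 10^10 J ≈ 90.73 GJ

Final answer: 90.73 GJ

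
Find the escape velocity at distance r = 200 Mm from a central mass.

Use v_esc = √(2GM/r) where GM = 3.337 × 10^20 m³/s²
r = 200 Mm = 2 × 10^8 m
GM = 3.337 × 10^20 m³/s²
2GM/r = 2 × (3.337 × 10^20) / (2 × 10^8) = 3.337 × 10^12 m²/s²
v_esc = √(2GM/r) = 1.82675 × 10^6 m/s ≈ 1827 km/s

Final answer: 1827 km/s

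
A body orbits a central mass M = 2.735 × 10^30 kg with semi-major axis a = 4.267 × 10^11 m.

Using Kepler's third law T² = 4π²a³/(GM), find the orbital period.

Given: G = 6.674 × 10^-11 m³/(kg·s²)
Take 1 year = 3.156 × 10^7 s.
M = 2.735 × 10^30 kg
GM = G × M = 6.674 × 10^-11 × 2.735 × 10^30 = 1.82534 × 10^20 m³/s²
a = 4.267 × 10^11 m
a³ = 7.76905 × 10^34 m³
T = 2π √(a³/GM) = 2π √((7.76905 × 10^34) / (1.82534 × 10^20)) = 2π × 2.06306 × 10^7 s
T = 1.29626 × 10^8 s ≈ 4.107 years

Final answer: 4.107 years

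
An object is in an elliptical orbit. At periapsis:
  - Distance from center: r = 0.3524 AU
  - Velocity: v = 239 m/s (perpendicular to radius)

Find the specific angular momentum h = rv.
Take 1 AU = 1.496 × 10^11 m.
r = 0.3524 AU = 5.2719 × 10^10 m
v = 239 m/s
h = rv = 5.2719 × 10^10 × 239 = 1.25999 × 10^13 m²/s ≈ 1.26 × 10^13 m²/s

Final answer: h = 1.26 × 10^13 m²/s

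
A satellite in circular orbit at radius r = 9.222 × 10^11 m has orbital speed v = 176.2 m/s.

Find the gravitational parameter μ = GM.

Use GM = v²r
r = 9.222 × 10^11 m
v = 176.2 m/s
v² = 31046.4 m²/s²
GM = v²r = 31046.4 × 9.222 × 10^11 = 2.8631 × 10^16 m³/s²
GM ≈ 2.863 × 10^16 m³/s²

Final answer: GM = 2.863 × 10^16 m³/s²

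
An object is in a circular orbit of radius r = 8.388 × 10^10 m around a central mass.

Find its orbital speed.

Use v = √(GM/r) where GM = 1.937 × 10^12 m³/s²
r = 8.388 × 10^10 m
GM = 1.937 × 10^12 m³/s²
GM/r = (1.937 × 10^12) / (8.388 × 10^10) = 23.0925 m²/s²
v = √(GM/r) = 4.80547 m/s ≈ 4.805 m/s

Final answer: 4.805 m/s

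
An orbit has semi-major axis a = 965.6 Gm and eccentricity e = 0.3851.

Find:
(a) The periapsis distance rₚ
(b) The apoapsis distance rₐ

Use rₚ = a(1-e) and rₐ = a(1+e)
a = 965.6 Gm = 9.656 × 10^11 m
e = 0.3851:  1 − e = 0.6149,  1 + e = 1.3851
(a) rₚ = a(1 − e) = 9.656 × 10^11 m × 0.6149 = 5.93747 × 10^11 m ≈ 593.7 Gm
(b) rₐ = a(1 + e) = 9.656 × 10^11 m × 1.3851 = 1.33745 × 10^12 m ≈ 1.337 Tm

Final answer:
(a) rₚ = 593.7 Gm
(b) rₐ = 1.337 Tm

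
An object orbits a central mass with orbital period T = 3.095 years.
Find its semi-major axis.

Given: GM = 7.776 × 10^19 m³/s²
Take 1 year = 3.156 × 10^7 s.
T = 3.095 years = 9.76782 × 10^7 s
GM = 7.776 × 10^19 m³/s²
Kepler's third law: a³ = GM T² / (4π²)
T² = 9.54103 × 10^15 s²
a³ = (7.776 × 10^19) × (9.54103 × 10^15) / (4π²) = 1.87928 × 10^34 m³
a = (a³)^(1/3) = 2.65867 × 10^11 m ≈ 265.9 Gm

Final answer: 265.9 Gm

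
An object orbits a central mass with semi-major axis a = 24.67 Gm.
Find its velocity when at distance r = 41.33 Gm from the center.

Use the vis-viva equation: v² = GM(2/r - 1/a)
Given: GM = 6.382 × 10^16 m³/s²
a = 24.67 Gm = 2.467 × 10^10 m
r = 41.33 Gm = 4.133 × 10^10 m
GM = 6.382 × 10^16 m³/s²
2/r − 1/a = 4.8391 × 10^-11 − 4.05351 × 10^-11 = 7.85594 × 10^-12 m⁻¹
v² = GM (2/r − 1/a) = 501366 m²/s²
v = 708.072 m/s ≈ 708.1 m/s

Final answer: 708.1 m/s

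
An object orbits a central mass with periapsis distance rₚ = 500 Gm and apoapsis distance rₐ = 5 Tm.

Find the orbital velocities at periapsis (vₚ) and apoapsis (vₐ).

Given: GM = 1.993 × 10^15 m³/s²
rₚ = 500 Gm = 5 × 10^11 m
rₐ = 5 Tm = 5 × 10^12 m
GM = 1.993 × 10^15 m³/s²
a = (rₚ + rₐ)/2 = 2.75 × 10^12 m
Vis-viva: v² = GM (2/r − 1/a)
vₚ² = 1.993 × 10^15 × (4 × 10^-12 − 3.63636 × 10^-13) = 7247.27 m²/s²
vₚ = 85.1309 m/s ≈ 85.13 m/s
vₐ² = 1.993 × 10^15 × (4 × 10^-13 − 3.63636 × 10^-13) = 72.4727 m²/s²
vₐ = 8.51309 m/s ≈ 8.513 m/s

Final answer: vₚ = 85.13 m/s, vₐ = 8.513 m/s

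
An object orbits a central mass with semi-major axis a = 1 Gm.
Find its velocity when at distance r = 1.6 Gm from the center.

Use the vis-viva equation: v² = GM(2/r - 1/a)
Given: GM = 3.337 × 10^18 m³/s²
a = 1 Gm = 1 × 10^9 m
r = 1.6 Gm = 1.6 × 10^9 m
GM = 3.337 × 10^18 m³/s²
2/r − 1/a = 1.25 × 10^-9 − 1 × 10^-9 = 2.5 × 10^-10 m⁻¹
v² = GM (2/r − 1/a) = 8.3425 × 10^8 m²/s²
v = 28883.4 m/s ≈ 28.88 km/s

Final answer: 28.88 km/s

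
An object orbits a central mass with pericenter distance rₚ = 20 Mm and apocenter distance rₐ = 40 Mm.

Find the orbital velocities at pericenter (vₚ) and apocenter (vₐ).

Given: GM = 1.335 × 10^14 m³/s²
rₚ = 20 Mm = 2 × 10^7 m
rₐ = 40 Mm = 4 × 10^7 m
GM = 1.335 × 10^14 m³/s²
a = (rₚ + rₐ)/2 = 3 × 10^7 m
Vis-viva: v² = GM (2/r − 1/a)
vₚ² = 1.335 × 10^14 × (1 × 10^-7 − 3.33333 × 10^-8) = 8.9 × 10^6 m²/s²
vₚ = 2983.29 m/s ≈ 2.983 km/s
vₐ² = 1.335 × 10^14 × (5 × 10^-8 − 3.33333 × 10^-8) = 2.225 × 10^6 m²/s²
vₐ = 1491.64 m/s ≈ 1.492 km/s

Final answer: vₚ = 2.983 km/s, vₐ = 1.492 km/s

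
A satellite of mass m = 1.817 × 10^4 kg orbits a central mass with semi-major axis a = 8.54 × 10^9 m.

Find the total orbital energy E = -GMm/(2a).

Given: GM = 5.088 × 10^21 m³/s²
a = 8.54 × 10^9 m
GM = 5.088 × 10^21 m³/s²
2a = 1.708 × 10^10 m
GMm = 5.088 × 10^21 × 18170 = 9.2449 × 10^25 m³·kg/s²
E = −GMm/(2a) = -5.4127 × 10^15 J ≈ -5.413 PJ

Final answer: -5.413 PJ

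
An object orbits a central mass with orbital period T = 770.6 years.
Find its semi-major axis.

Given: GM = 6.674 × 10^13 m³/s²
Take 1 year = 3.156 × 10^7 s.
T = 770.6 years = 2.43201 × 10^10 s
GM = 6.674 × 10^13 m³/s²
Kepler's third law: a³ = GM T² / (4π²)
T² = 5.91469 × 10^20 s²
a³ = (6.674 × 10^13) × (5.91469 × 10^20) / (4π²) = 9.99904 × 10^32 m³
a = (a³)^(1/3) = 9.99968 × 10^10 m ≈ 100 Gm

Final answer: 100 Gm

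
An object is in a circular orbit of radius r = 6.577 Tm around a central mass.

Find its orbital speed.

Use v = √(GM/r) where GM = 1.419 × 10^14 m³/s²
r = 6.577 Tm = 6.577 × 10^12 m
GM = 1.419 × 10^14 m³/s²
GM/r = (1.419 × 10^14) / (6.577 × 10^12) = 21.5752 m²/s²
v = √(GM/r) = 4.64491 m/s ≈ 4.645 m/s

Final answer: 4.645 m/s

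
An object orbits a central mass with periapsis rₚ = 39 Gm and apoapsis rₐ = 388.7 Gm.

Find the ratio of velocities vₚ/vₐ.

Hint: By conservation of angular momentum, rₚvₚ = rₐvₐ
rₚ = 39 Gm = 3.9 × 10^10 m
rₐ = 388.7 Gm = 3.887 × 10^11 m
rₚvₚ = rₐvₐ  ⇒  vₚ/vₐ = rₐ/rₚ
vₚ/vₐ = (3.887 × 10^11) / (3.9 × 10^10) = 9.96667

Final answer: vₚ/vₐ = 9.967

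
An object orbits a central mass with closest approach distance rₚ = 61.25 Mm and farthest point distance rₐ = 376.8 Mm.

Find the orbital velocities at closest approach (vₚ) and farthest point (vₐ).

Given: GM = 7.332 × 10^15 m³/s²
rₚ = 61.25 Mm = 6.125 × 10^7 m
rₐ = 376.8 Mm = 3.768 × 10^8 m
GM = 7.332 × 10^15 m³/s²
a = (rₚ + rₐ)/2 = 2.19025 × 10^8 m
Vis-viva: v² = GM (2/r − 1/a)
vₚ² = 7.332 × 10^15 × (3.26531 × 10^-8 − 4.56569 × 10^-9) = 2.05937 × 10^8 m²/s²
vₚ = 14350.5 m/s ≈ 14.35 km/s
vₐ² = 7.332 × 10^15 × (5.30786 × 10^-9 − 4.56569 × 10^-9) = 5.44157 × 10^6 m²/s²
vₐ = 2332.72 m/s ≈ 2.333 km/s

Final answer: vₚ = 14.35 km/s, vₐ = 2.333 km/s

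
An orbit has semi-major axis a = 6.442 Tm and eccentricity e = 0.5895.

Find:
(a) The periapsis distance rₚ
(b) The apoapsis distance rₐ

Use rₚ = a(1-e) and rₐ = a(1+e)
a = 6.442 Tm = 6.442 × 10^12 m
e = 0.5895:  1 − e = 0.4105,  1 + e = 1.5895
(a) rₚ = a(1 − e) = 6.442 × 10^12 m × 0.4105 = 2.64444 × 10^12 m ≈ 2.644 Tm
(b) rₐ = a(1 + e) = 6.442 × 10^12 m × 1.5895 = 1.02396 × 10^13 m ≈ 10.24 Tm

Final answer:
(a) rₚ = 2.644 Tm
(b) rₐ = 10.24 Tm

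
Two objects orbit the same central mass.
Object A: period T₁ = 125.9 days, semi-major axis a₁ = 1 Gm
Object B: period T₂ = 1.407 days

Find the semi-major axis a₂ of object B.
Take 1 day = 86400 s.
T₁ = 125.9 days = 1.08778 × 10^7 s
T₂ = 1.407 days = 121565 s
a₁ = 1 Gm = 1 × 10^9 m
Kepler's third law: (T₂/T₁)² = (a₂/a₁)³  ⇒  a₂ = a₁ (T₂/T₁)^(2/3)
T₂/T₁ = 0.0111755
(T₂/T₁)^(2/3) = 0.0499857
a₂ = 1 × 10^9 m × 0.0499857 = 4.99857 × 10^7 m ≈ 49.99 Mm

Final answer: a₂ = 49.99 Mm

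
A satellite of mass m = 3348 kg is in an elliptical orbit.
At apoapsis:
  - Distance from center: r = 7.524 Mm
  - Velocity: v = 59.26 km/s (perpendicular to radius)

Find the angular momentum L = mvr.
r = 7.524 Mm = 7.524 × 10^6 m
v = 59.26 km/s = 59260 m/s
vr = 59260 × 7.524 × 10^6 = 4.45872 × 10^11 m²/s
L = m × vr = 3348 × 4.45872 × 10^11 = 1.49278 × 10^15 kg·m²/s ≈ 1.493 × 10^15 kg·m²/s

Final answer: L = 1.493 × 10^15 kg·m²/s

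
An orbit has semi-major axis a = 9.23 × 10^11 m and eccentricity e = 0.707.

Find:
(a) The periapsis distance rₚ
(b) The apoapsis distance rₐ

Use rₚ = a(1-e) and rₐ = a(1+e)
a = 9.23 × 10^11 m
e = 0.707:  1 − e = 0.293,  1 + e = 1.707
(a) rₚ = a(1 − e) = 9.23 × 10^11 m × 0.293 = 2.70439 × 10^11 m ≈ 2.704 × 10^11 m
(b) rₐ = a(1 + e) = 9.23 × 10^11 m × 1.707 = 1.57556 × 10^12 m ≈ 1.576 × 10^12 m

Final answer:
(a) rₚ = 2.704 × 10^11 m
(b) rₐ = 1.576 × 10^12 m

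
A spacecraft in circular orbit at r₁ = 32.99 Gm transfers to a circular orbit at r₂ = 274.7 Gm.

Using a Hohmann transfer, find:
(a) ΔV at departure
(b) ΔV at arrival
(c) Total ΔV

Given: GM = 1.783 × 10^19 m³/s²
r₁ = 32.99 Gm = 3.299 × 10^10 m
r₂ = 274.7 Gm = 2.747 × 10^11 m
GM = 1.783 × 10^19 m³/s²
Transfer ellipse: a_t = (r₁ + r₂)/2 = 1.53845 × 10^11 m
Circular speed at r₁: v₁ = √(GM/r₁) = 23247.9 m/s
Transfer speed at r₁ (periapsis): v₁ₜ = √(GM(2/r₁ − 1/a_t)) = 31065.1 m/s
(a) ΔV₁ = v₁ₜ − v₁ = 7817.11 m/s ≈ 7.817 km/s
Circular speed at r₂: v₂ = √(GM/r₂) = 8056.5 m/s
Transfer speed at r₂ (apoapsis): v₂ₜ = √(GM(2/r₂ − 1/a_t)) = 3730.75 m/s
(b) ΔV₂ = v₂ − v₂ₜ = 4325.75 m/s ≈ 4.326 km/s
(c) ΔV_total = ΔV₁ + ΔV₂ = 12142.9 m/s ≈ 12.14 km/s

Final answer:
(a) ΔV₁ = 7.817 km/s
(b) ΔV₂ = 4.326 km/s
(c) ΔV_total = 12.14 km/s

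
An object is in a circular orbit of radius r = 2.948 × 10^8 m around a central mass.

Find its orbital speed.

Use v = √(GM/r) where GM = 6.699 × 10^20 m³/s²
r = 2.948 × 10^8 m
GM = 6.699 × 10^20 m³/s²
GM/r = (6.699 × 10^20) / (2.948 × 10^8) = 2.27239 × 10^12 m²/s²
v = √(GM/r) = 1.50744 × 10^6 m/s ≈ 1507 km/s

Final answer: 1507 km/s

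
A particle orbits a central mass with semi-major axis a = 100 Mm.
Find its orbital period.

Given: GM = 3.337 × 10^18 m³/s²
a = 100 Mm = 1 × 10^8 m
GM = 3.337 × 10^18 m³/s²
a³ = 1 × 10^24 m³
T = 2π √(a³/GM) = 2π √((1 × 10^24) / (3.337 × 10^18)) = 2π × 547.422 s
T = 3439.55 s ≈ 57.33 minutes

Final answer: 57.33 minutes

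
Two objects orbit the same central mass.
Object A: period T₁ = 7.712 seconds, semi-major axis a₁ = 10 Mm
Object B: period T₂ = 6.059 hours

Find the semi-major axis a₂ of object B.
T₁ = 7.712 seconds
T₂ = 6.059 hours = 21812.4 s
a₁ = 10 Mm = 1 × 10^7 m
Kepler's third law: (T₂/T₁)² = (a₂/a₁)³  ⇒  a₂ = a₁ (T₂/T₁)^(2/3)
T₂/T₁ = 2828.37
(T₂/T₁)^(2/3) = 199.997
a₂ = 1 × 10^7 m × 199.997 = 1.99997 × 10^9 m ≈ 2 Gm

Final answer: a₂ = 2 Gm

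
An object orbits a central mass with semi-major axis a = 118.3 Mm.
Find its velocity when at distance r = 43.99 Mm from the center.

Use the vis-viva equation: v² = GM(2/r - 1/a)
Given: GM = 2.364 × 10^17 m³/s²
a = 118.3 Mm = 1.183 × 10^8 m
r = 43.99 Mm = 4.399 × 10^7 m
GM = 2.364 × 10^17 m³/s²
2/r − 1/a = 4.54649 × 10^-8 − 8.45309 × 10^-9 = 3.70118 × 10^-8 m⁻¹
v² = GM (2/r − 1/a) = 8.74959 × 10^9 m²/s²
v = 93539.2 m/s ≈ 93.54 km/s

Final answer: 93.54 km/s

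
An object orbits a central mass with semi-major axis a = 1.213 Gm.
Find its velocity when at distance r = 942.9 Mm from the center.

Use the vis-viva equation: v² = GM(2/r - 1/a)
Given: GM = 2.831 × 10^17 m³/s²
a = 1.213 Gm = 1.213 × 10^9 m
r = 942.9 Mm = 9.429 × 10^8 m
GM = 2.831 × 10^17 m³/s²
2/r − 1/a = 2.12112 × 10^-9 − 8.24402 × 10^-10 = 1.29671 × 10^-9 m⁻¹
v² = GM (2/r − 1/a) = 3.671 × 10^8 m²/s²
v = 19159.8 m/s ≈ 19.16 km/s

Final answer: 19.16 km/s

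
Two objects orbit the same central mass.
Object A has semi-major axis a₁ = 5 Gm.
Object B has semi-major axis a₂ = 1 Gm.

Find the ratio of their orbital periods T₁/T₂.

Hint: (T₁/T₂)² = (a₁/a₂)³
a₁ = 5 Gm = 5 × 10^9 m
a₂ = 1 Gm = 1 × 10^9 m
a₁/a₂ = 5
T₁/T₂ = (a₁/a₂)^(3/2) = (5)^1.5 = 11.1803

Final answer: T₁/T₂ = 11.18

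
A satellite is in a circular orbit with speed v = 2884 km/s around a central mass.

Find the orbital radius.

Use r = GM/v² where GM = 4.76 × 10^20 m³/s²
v = 2884 km/s = 2.884 × 10^6 m/s
GM = 4.76 × 10^20 m³/s²
v² = 8.31746 × 10^12 m²/s²
r = GM/v² = (4.76 × 10^20) / (8.31746 × 10^12) = 5.7229 × 10^7 m ≈ 57.23 Mm

Final answer: 57.23 Mm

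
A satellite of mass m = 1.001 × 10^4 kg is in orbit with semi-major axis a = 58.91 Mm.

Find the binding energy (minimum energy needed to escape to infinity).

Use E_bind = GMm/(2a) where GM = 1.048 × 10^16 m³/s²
a = 58.91 Mm = 5.891 × 10^7 m
GM = 1.048 × 10^16 m³/s²
m = 1.001 × 10^4 kg
GMm = 1.048 × 10^16 × 10010 = 1.04905 × 10^20 m³·kg/s²
2a = 1.1782 × 10^8 m
E_bind = GMm/(2a) = 8.90382 × 10^11 J ≈ 890.4 GJ

Final answer: 890.4 GJ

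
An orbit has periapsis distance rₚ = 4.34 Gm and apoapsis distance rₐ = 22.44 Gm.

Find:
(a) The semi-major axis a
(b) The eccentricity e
rₚ = 4.34 Gm = 4.34 × 10^9 m
rₐ = 22.44 Gm = 2.244 × 10^10 m
(a) a = (rₚ + rₐ)/2 = 1.339 × 10^10 m ≈ 13.39 Gm
(b) e = (rₐ − rₚ)/(rₐ + rₚ) = (1.81 × 10^10) / (2.678 × 10^10) = 0.675878

Final answer:
(a) a = 13.39 Gm
(b) e = 0.6759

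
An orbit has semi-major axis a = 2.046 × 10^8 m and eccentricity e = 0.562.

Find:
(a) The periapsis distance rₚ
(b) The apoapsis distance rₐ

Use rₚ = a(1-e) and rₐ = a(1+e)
a = 2.046 × 10^8 m
e = 0.562:  1 − e = 0.438,  1 + e = 1.562
(a) rₚ = a(1 − e) = 2.046 × 10^8 m × 0.438 = 8.96148 × 10^7 m ≈ 8.961 × 10^7 m
(b) rₐ = a(1 + e) = 2.046 × 10^8 m × 1.562 = 3.19585 × 10^8 m ≈ 3.196 × 10^8 m

Final answer:
(a) rₚ = 8.961 × 10^7 m
(b) rₐ = 3.196 × 10^8 m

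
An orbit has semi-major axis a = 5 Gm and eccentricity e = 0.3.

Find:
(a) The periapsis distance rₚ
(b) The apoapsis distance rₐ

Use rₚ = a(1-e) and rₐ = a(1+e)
a = 5 Gm = 5 × 10^9 m
e = 0.3:  1 − e = 0.7,  1 + e = 1.3
(a) rₚ = a(1 − e) = 5 × 10^9 m × 0.7 = 3.5 × 10^9 m ≈ 3.5 Gm
(b) rₐ = a(1 + e) = 5 × 10^9 m × 1.3 = 6.5 × 10^9 m ≈ 6.5 Gm

Final answer:
(a) rₚ = 3.5 Gm
(b) rₐ = 6.5 Gm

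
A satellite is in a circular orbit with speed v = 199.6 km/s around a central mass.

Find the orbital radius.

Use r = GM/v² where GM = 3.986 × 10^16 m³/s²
v = 199.6 km/s = 199600 m/s
GM = 3.986 × 10^16 m³/s²
v² = 3.98402 × 10^10 m²/s²
r = GM/v² = (3.986 × 10^16) / (3.98402 × 10^10) = 1.0005 × 10^6 m ≈ 1 Mm

Final answer: 1 Mm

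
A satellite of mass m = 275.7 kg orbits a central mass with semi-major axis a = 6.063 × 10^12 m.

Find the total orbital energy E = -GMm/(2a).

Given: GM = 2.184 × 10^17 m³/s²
a = 6.063 × 10^12 m
GM = 2.184 × 10^17 m³/s²
2a = 1.2126 × 10^13 m
GMm = 2.184 × 10^17 × 275.7 = 6.02129 × 10^19 m³·kg/s²
E = −GMm/(2a) = -4.9656 × 10^6 J ≈ -4.966 MJ

Final answer: -4.966 MJ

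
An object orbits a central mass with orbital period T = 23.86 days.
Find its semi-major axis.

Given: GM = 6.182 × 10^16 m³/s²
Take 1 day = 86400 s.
T = 23.86 days = 2.0615 × 10^6 s
GM = 6.182 × 10^16 m³/s²
Kepler's third law: a³ = GM T² / (4π²)
T² = 4.2498 × 10^12 s²
a³ = (6.182 × 10^16) × (4.2498 × 10^12) / (4π²) = 6.65484 × 10^27 m³
a = (a³)^(1/3) = 1.88096 × 10^9 m ≈ 1.881 Gm

Final answer: 1.881 Gm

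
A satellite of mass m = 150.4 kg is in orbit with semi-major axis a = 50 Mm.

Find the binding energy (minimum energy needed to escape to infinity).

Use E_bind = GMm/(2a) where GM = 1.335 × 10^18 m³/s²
a = 50 Mm = 5 × 10^7 m
GM = 1.335 × 10^18 m³/s²
m = 150.4 kg
GMm = 1.335 × 10^18 × 150.4 = 2.00784 × 10^20 m³·kg/s²
2a = 1 × 10^8 m
E_bind = GMm/(2a) = 2.00784 × 10^12 J ≈ 2.008 TJ

Final answer: 2.008 TJ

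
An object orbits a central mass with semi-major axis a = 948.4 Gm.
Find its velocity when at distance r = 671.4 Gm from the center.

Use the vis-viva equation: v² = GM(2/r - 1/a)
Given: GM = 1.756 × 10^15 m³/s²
a = 948.4 Gm = 9.484 × 10^11 m
r = 671.4 Gm = 6.714 × 10^11 m
GM = 1.756 × 10^15 m³/s²
2/r − 1/a = 2.97885 × 10^-12 − 1.05441 × 10^-12 = 1.92444 × 10^-12 m⁻¹
v² = GM (2/r − 1/a) = 3379.32 m²/s²
v = 58.1319 m/s ≈ 58.13 m/s

Final answer: 58.13 m/s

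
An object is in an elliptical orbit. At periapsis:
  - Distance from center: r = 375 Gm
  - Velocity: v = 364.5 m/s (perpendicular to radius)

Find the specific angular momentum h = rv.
r = 375 Gm = 3.75 × 10^11 m
v = 364.5 m/s
h = rv = 3.75 × 10^11 × 364.5 = 1.36688 × 10^14 m²/s ≈ 1.367 × 10^14 m²/s

Final answer: h = 1.367 × 10^14 m²/s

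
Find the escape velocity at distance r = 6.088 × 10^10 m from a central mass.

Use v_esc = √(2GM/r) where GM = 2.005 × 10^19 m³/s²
r = 6.088 × 10^10 m
GM = 2.005 × 10^19 m³/s²
2GM/r = 2 × (2.005 × 10^19) / (6.088 × 10^10) = 6.58673 × 10^8 m²/s²
v_esc = √(2GM/r) = 25664.6 m/s ≈ 25.66 km/s

Final answer: 25.66 km/s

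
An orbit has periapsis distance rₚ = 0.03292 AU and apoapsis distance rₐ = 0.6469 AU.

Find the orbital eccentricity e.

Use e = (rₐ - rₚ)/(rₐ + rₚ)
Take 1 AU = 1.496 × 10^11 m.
rₚ = 0.03292 AU = 4.92483 × 10^9 m
rₐ = 0.6469 AU = 9.67762 × 10^10 m
rₐ − rₚ = 9.18514 × 10^10 m
rₐ + rₚ = 1.01701 × 10^11 m
e = (rₐ − rₚ)/(rₐ + rₚ) = 0.903151

Final answer: e = 0.9032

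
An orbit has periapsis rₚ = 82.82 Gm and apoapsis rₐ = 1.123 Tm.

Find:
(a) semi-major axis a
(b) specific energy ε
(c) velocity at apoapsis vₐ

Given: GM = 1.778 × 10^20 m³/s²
rₚ = 82.82 Gm = 8.282 × 10^10 m
rₐ = 1.123 Tm = 1.123 × 10^12 m
GM = 1.778 × 10^20 m³/s²
a = (rₚ + rₐ)/2 = 6.0291 × 10^11 m
e = (rₐ − rₚ)/(rₐ + rₚ) = (1.04018 × 10^12) / (1.20582 × 10^12) = 0.862633
(a) a = 6.0291 × 10^11 m ≈ 602.9 Gm
(b) 2a = 1.20582 × 10^12 m;  ε = −GM/(2a) = -1.47452 × 10^8 J/kg ≈ -147.5 MJ/kg
(c) vₐ² = GM (2/rₐ − 1/a) = 1.778 × 10^20 × (1.78094 × 10^-12 − 1.65862 × 10^-12) = 2.17488 × 10^7 m²/s²;  vₐ = 4663.56 m/s ≈ 4.664 km/s

Final answer:
(a) semi-major axis a = 602.9 Gm
(b) specific energy ε = -147.5 MJ/kg
(c) velocity at apoapsis vₐ = 4.664 km/s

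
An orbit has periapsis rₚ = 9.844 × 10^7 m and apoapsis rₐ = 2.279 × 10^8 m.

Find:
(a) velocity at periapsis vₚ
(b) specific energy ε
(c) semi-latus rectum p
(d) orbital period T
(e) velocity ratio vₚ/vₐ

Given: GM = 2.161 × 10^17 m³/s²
rₚ = 9.844 × 10^7 m
rₐ = 2.279 × 10^8 m
GM = 2.161 × 10^17 m³/s²
a = (rₚ + rₐ)/2 = 1.6317 × 10^8 m
e = (rₐ − rₚ)/(rₐ + rₚ) = (1.2946 × 10^8) / (3.2634 × 10^8) = 0.396703
(a) vₚ² = GM (2/rₚ − 1/a) = 2.161 × 10^17 × (2.03169 × 10^-8 − 6.12858 × 10^-9) = 3.06611 × 10^9 m²/s²;  vₚ = 55372.4 m/s ≈ 55.37 km/s
(b) 2a = 3.2634 × 10^8 m;  ε = −GM/(2a) = -6.62193 × 10^8 J/kg ≈ -662.2 MJ/kg
(c) 1 − e² = 0.842627;  p = a(1 − e²) = 1.6317 × 10^8 × 0.842627 = 1.37491 × 10^8 m ≈ 1.375 × 10^8 m
(d) a³ = 4.34431 × 10^24 m³;  T = 2π √(a³/GM) = 2π × 4483.66 s = 28171.7 s ≈ 7.825 hours
(e) vₚ/vₐ = rₐ/rₚ (angular momentum) = (2.279 × 10^8) / (9.844 × 10^7) = 2.31512 ≈ 2.315

Final answer:
(a) velocity at periapsis vₚ = 55.37 km/s
(b) specific energy ε = -662.2 MJ/kg
(c) semi-latus rectum p = 1.375 × 10^8 m
(d) orbital period T = 7.825 hours
(e) velocity ratio vₚ/vₐ = 2.315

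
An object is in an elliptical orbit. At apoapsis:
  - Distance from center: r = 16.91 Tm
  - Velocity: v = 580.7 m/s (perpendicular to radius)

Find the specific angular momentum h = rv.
r = 16.91 Tm = 1.691 × 10^13 m
v = 580.7 m/s
h = rv = 1.691 × 10^13 × 580.7 = 9.81964 × 10^15 m²/s ≈ 9.82 × 10^15 m²/s

Final answer: h = 9.82 × 10^15 m²/s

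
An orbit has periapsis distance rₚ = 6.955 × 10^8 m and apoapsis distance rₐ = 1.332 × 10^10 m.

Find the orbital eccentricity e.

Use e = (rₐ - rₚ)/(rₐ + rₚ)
rₚ = 6.955 × 10^8 m
rₐ = 1.332 × 10^10 m
rₐ − rₚ = 1.26245 × 10^10 m
rₐ + rₚ = 1.40155 × 10^10 m
e = (rₐ − rₚ)/(rₐ + rₚ) = 0.900753

Final answer: e = 0.9008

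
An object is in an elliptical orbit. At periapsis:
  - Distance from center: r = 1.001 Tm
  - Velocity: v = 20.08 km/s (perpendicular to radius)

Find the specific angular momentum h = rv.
r = 1.001 Tm = 1.001 × 10^12 m
v = 20.08 km/s = 20080 m/s
h = rv = 1.001 × 10^12 × 20080 = 2.01001 × 10^16 m²/s ≈ 2.01 × 10^16 m²/s

Final answer: h = 2.01 × 10^16 m²/s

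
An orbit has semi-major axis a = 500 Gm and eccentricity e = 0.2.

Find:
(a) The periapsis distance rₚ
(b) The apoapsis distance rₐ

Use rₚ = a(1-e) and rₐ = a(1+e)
a = 500 Gm = 5 × 10^11 m
e = 0.2:  1 − e = 0.8,  1 + e = 1.2
(a) rₚ = a(1 − e) = 5 × 10^11 m × 0.8 = 4 × 10^11 m ≈ 400 Gm
(b) rₐ = a(1 + e) = 5 × 10^11 m × 1.2 = 6 × 10^11 m ≈ 600 Gm

Final answer:
(a) rₚ = 400 Gm
(b) rₐ = 600 Gm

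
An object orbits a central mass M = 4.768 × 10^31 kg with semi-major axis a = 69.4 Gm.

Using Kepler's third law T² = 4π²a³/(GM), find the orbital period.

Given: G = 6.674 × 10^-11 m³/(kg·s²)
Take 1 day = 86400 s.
M = 4.768 × 10^31 kg
GM = G × M = 6.674 × 10^-11 × 4.768 × 10^31 = 3.18216 × 10^21 m³/s²
a = 69.4 Gm = 6.94 × 10^10 m
a³ = 3.34255 × 10^32 m³
T = 2π √(a³/GM) = 2π √((3.34255 × 10^32) / (3.18216 × 10^21)) = 2π × 324099 s
T = 2.03638 × 10^6 s ≈ 23.57 days

Final answer: 23.57 days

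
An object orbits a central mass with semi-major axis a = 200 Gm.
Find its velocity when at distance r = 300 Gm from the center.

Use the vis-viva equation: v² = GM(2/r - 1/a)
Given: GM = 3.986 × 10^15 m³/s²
a = 200 Gm = 2 × 10^11 m
r = 300 Gm = 3 × 10^11 m
GM = 3.986 × 10^15 m³/s²
2/r − 1/a = 6.66667 × 10^-12 − 5 × 10^-12 = 1.66667 × 10^-12 m⁻¹
v² = GM (2/r − 1/a) = 6643.33 m²/s²
v = 81.5066 m/s ≈ 81.51 m/s

Final answer: 81.51 m/s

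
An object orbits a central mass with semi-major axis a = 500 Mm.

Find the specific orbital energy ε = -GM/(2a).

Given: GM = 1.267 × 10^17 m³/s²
a = 500 Mm = 5 × 10^8 m
GM = 1.267 × 10^17 m³/s²
2a = 1 × 10^9 m
ε = −GM/(2a) = -1.267 × 10^8 J/kg ≈ -126.7 MJ/kg

Final answer: -126.7 MJ/kg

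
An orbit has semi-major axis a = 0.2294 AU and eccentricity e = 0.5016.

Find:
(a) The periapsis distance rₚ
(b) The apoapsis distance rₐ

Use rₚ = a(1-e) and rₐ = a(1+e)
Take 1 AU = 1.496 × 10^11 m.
a = 0.2294 AU = 3.43182 × 10^10 m
e = 0.5016:  1 − e = 0.4984,  1 + e = 1.5016
(a) rₚ = a(1 − e) = 3.43182 × 10^10 m × 0.4984 = 1.71042 × 10^10 m ≈ 0.1143 AU
(b) rₐ = a(1 + e) = 3.43182 × 10^10 m × 1.5016 = 5.15323 × 10^10 m ≈ 0.3445 AU

Final answer:
(a) rₚ = 0.1143 AU
(b) rₐ = 0.3445 AU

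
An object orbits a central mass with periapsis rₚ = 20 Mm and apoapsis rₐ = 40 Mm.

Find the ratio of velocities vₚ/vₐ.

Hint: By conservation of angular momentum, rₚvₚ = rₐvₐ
rₚ = 20 Mm = 2 × 10^7 m
rₐ = 40 Mm = 4 × 10^7 m
rₚvₚ = rₐvₐ  ⇒  vₚ/vₐ = rₐ/rₚ
vₚ/vₐ = (4 × 10^7) / (2 × 10^7) = 2

Final answer: vₚ/vₐ = 2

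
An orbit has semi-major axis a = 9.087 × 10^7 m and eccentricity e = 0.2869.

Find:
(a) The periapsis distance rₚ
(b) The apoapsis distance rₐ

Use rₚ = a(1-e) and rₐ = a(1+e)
a = 9.087 × 10^7 m
e = 0.2869:  1 − e = 0.7131,  1 + e = 1.2869
(a) rₚ = a(1 − e) = 9.087 × 10^7 m × 0.7131 = 6.47994 × 10^7 m ≈ 6.48 × 10^7 m
(b) rₐ = a(1 + e) = 9.087 × 10^7 m × 1.2869 = 1.16941 × 10^8 m ≈ 1.169 × 10^8 m

Final answer:
(a) rₚ = 6.48 × 10^7 m
(b) rₐ = 1.169 × 10^8 m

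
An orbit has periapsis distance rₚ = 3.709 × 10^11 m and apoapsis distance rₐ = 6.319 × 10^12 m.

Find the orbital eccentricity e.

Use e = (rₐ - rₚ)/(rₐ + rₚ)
rₚ = 3.709 × 10^11 m
rₐ = 6.319 × 10^12 m
rₐ − rₚ = 5.9481 × 10^12 m
rₐ + rₚ = 6.6899 × 10^12 m
e = (rₐ − rₚ)/(rₐ + rₚ) = 0.889116

Final answer: e = 0.8891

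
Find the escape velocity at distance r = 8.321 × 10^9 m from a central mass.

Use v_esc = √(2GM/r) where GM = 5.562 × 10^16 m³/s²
r = 8.321 × 10^9 m
GM = 5.562 × 10^16 m³/s²
2GM/r = 2 × (5.562 × 10^16) / (8.321 × 10^9) = 1.33686 × 10^7 m²/s²
v_esc = √(2GM/r) = 3656.31 m/s ≈ 3.656 km/s

Final answer: 3.656 km/s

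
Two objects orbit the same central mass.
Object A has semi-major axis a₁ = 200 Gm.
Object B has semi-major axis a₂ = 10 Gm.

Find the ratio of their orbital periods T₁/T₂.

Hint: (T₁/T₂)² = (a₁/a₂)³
a₁ = 200 Gm = 2 × 10^11 m
a₂ = 10 Gm = 1 × 10^10 m
a₁/a₂ = 20
T₁/T₂ = (a₁/a₂)^(3/2) = (20)^1.5 = 89.4427

Final answer: T₁/T₂ = 89.44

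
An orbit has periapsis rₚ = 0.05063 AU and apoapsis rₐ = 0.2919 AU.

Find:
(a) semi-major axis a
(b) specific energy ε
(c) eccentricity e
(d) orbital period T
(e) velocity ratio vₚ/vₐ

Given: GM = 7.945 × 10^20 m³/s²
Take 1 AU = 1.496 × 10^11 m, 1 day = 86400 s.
rₚ = 0.05063 AU = 7.57425 × 10^9 m
rₐ = 0.2919 AU = 4.36682 × 10^10 m
GM = 7.945 × 10^20 m³/s²
a = (rₚ + rₐ)/2 = 2.56212 × 10^10 m
e = (rₐ − rₚ)/(rₐ + rₚ) = (3.6094 × 10^10) / (5.12425 × 10^10) = 0.704376
(a) a = 2.56212 × 10^10 m ≈ 0.1713 AU
(b) 2a = 5.12425 × 10^10 m;  ε = −GM/(2a) = -1.55047 × 10^10 J/kg ≈ -15.5 GJ/kg
(c) e = 0.704376 ≈ 0.7044
(d) a³ = 1.6819 × 10^31 m³;  T = 2π √(a³/GM) = 2π × 145497 s = 914183 s ≈ 10.58 days
(e) vₚ/vₐ = rₐ/rₚ (angular momentum) = (4.36682 × 10^10) / (7.57425 × 10^9) = 5.76536 ≈ 5.765

Final answer:
(a) semi-major axis a = 0.1713 AU
(b) specific energy ε = -15.5 GJ/kg
(c) eccentricity e = 0.7044
(d) orbital period T = 10.58 days
(e) velocity ratio vₚ/vₐ = 5.765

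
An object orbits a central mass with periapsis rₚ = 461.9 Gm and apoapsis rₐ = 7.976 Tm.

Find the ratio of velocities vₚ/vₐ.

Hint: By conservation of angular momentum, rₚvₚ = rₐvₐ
rₚ = 461.9 Gm = 4.619 × 10^11 m
rₐ = 7.976 Tm = 7.976 × 10^12 m
rₚvₚ = rₐvₐ  ⇒  vₚ/vₐ = rₐ/rₚ
vₚ/vₐ = (7.976 × 10^12) / (4.619 × 10^11) = 17.2678

Final answer: vₚ/vₐ = 17.27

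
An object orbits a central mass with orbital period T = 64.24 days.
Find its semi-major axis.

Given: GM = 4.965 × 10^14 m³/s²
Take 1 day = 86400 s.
T = 64.24 days = 5.55034 × 10^6 s
GM = 4.965 × 10^14 m³/s²
Kepler's third law: a³ = GM T² / (4π²)
T² = 3.08062 × 10^13 s²
a³ = (4.965 × 10^14) × (3.08062 × 10^13) / (4π²) = 3.87434 × 10^26 m³
a = (a³)^(1/3) = 7.29009 × 10^8 m ≈ 7.29 × 10^8 m

Final answer: 7.29 × 10^8 m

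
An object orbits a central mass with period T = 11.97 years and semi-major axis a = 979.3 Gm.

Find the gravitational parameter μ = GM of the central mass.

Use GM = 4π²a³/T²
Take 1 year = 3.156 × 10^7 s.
T = 11.97 years = 3.77773 × 10^8 s
a = 979.3 Gm = 9.793 × 10^11 m
a³ = 9.39177 × 10^35 m³
T² = 1.42713 × 10^17 s²
GM = 4π² × (9.39177 × 10^35) / (1.42713 × 10^17) = 2.59803 × 10^20 m³/s²
GM ≈ 2.598 × 10^20 m³/s²

Final answer: GM = 2.598 × 10^20 m³/s²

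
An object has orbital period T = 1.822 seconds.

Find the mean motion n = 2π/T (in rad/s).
T = 1.822 seconds
n = 2π / 1.822 s = 3.44851 rad/s ≈ 3.449 rad/s

Final answer: n = 3.449 rad/s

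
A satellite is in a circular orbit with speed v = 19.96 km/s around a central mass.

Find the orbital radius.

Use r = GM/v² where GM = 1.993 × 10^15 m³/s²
v = 19.96 km/s = 19960 m/s
GM = 1.993 × 10^15 m³/s²
v² = 3.98402 × 10^8 m²/s²
r = GM/v² = (1.993 × 10^15) / (3.98402 × 10^8) = 5.00249 × 10^6 m ≈ 5.002 Mm

Final answer: 5.002 Mm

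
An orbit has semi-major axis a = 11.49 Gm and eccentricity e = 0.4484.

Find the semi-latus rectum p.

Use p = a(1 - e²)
a = 11.49 Gm = 1.149 × 10^10 m
e = 0.4484,  e² = 0.201063,  1 − e² = 0.798937
p = a(1 − e²) = 1.149 × 10^10 m × 0.798937 = 9.17979 × 10^9 m ≈ 9.18 Gm

Final answer: p = 9.18 Gm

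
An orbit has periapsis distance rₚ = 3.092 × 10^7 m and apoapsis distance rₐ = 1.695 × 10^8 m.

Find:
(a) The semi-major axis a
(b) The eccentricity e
rₚ = 3.092 × 10^7 m
rₐ = 1.695 × 10^8 m
(a) a = (rₚ + rₐ)/2 = 1.0021 × 10^8 m ≈ 1.002 × 10^8 m
(b) e = (rₐ − rₚ)/(rₐ + rₚ) = (1.3858 × 10^8) / (2.0042 × 10^8) = 0.691448

Final answer:
(a) a = 1.002 × 10^8 m
(b) e = 0.6914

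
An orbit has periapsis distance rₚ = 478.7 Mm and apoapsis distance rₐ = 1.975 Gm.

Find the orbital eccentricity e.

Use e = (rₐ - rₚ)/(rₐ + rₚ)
rₚ = 478.7 Mm = 4.787 × 10^8 m
rₐ = 1.975 Gm = 1.975 × 10^9 m
rₐ − rₚ = 1.4963 × 10^9 m
rₐ + rₚ = 2.4537 × 10^9 m
e = (rₐ − rₚ)/(rₐ + rₚ) = 0.609814

Final answer: e = 0.6098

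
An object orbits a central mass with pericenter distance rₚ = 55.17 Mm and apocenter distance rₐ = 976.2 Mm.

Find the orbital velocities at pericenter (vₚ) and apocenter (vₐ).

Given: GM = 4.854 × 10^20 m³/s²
rₚ = 55.17 Mm = 5.517 × 10^7 m
rₐ = 976.2 Mm = 9.762 × 10^8 m
GM = 4.854 × 10^20 m³/s²
a = (rₚ + rₐ)/2 = 5.15685 × 10^8 m
Vis-viva: v² = GM (2/r − 1/a)
vₚ² = 4.854 × 10^20 × (3.62516 × 10^-8 − 1.93917 × 10^-9) = 1.66552 × 10^13 m²/s²
vₚ = 4.08108 × 10^6 m/s ≈ 4081 km/s
vₐ² = 4.854 × 10^20 × (2.04876 × 10^-9 − 1.93917 × 10^-9) = 5.31961 × 10^10 m²/s²
vₐ = 230643 m/s ≈ 230.6 km/s

Final answer: vₚ = 4081 km/s, vₐ = 230.6 km/s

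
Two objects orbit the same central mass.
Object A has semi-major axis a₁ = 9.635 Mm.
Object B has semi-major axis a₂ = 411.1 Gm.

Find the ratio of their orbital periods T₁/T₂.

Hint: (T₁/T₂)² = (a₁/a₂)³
a₁ = 9.635 Mm = 9.635 × 10^6 m
a₂ = 411.1 Gm = 4.111 × 10^11 m
a₁/a₂ = 2.34371 × 10^-5
T₁/T₂ = (a₁/a₂)^(3/2) = (2.34371 × 10^-5)^1.5 = 1.13464 × 10^-7

Final answer: T₁/T₂ = 1.135 × 10^-7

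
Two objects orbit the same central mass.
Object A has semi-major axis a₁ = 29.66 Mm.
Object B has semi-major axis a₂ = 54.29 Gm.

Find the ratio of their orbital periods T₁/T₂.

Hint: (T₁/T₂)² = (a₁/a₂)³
a₁ = 29.66 Mm = 2.966 × 10^7 m
a₂ = 54.29 Gm = 5.429 × 10^10 m
a₁/a₂ = 0.000546325
T₁/T₂ = (a₁/a₂)^(3/2) = (0.000546325)^1.5 = 1.27696 × 10^-5

Final answer: T₁/T₂ = 1.277 × 10^-5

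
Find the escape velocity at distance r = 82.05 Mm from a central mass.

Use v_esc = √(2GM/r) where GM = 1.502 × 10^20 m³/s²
r = 82.05 Mm = 8.205 × 10^7 m
GM = 1.502 × 10^20 m³/s²
2GM/r = 2 × (1.502 × 10^20) / (8.205 × 10^7) = 3.66118 × 10^12 m²/s²
v_esc = √(2GM/r) = 1.91342 × 10^6 m/s ≈ 1913 km/s

Final answer: 1913 km/s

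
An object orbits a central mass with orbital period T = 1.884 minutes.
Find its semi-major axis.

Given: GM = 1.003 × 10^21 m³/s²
T = 1.884 minutes = 113.04 s
GM = 1.003 × 10^21 m³/s²
Kepler's third law: a³ = GM T² / (4π²)
T² = 12778 s²
a³ = (1.003 × 10^21) × 12778 / (4π²) = 3.24643 × 10^23 m³
a = (a³)^(1/3) = 6.87282 × 10^7 m ≈ 68.73 Mm

Final answer: 68.73 Mm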